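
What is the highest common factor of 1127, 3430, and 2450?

49

1127 = 7^2 × 23
3430 = 2 × 5 × 7^3
2450 = 2 × 5^2 × 7^2
gcd(1127, 3430, 2450) = 7^2 = 49.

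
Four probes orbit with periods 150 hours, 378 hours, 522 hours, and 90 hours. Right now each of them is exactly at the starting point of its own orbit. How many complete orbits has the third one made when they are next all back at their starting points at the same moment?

The first common completion time is the LCM of the periods.
150 = 2 × 3 × 5^2
378 = 2 × 3^3 × 7
522 = 2 × 3^2 × 29
90 = 2 × 3^2 × 5
LCM(150, 378, 522, 90) = 2 × 3^3 × 5^2 × 7 × 29 = 274050.
Orbits for period 522: 274050 / 522 = 525.

525 orbits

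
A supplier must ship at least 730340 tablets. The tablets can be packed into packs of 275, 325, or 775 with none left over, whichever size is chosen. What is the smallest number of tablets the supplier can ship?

775775

The number of tablets must be a common multiple of 275, 325, and 775, so a multiple of their LCM.
275 = 5^2 × 11
325 = 5^2 × 13
775 = 5^2 × 31
LCM(275, 325, 775) = 5^2 × 11 × 13 × 31 = 110825.
Smallest multiple of 110825 that is ≥ 730340: ⌈730340/110825⌉ × 110825 = 7 × 110825 = 775775.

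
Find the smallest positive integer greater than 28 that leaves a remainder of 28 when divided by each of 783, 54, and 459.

N − 28 must be a common multiple of 783, 54, and 459.
783 = 3^3 × 29
54 = 2 × 3^3
459 = 3^3 × 17
LCM(783, 54, 459) = 2 × 3^3 × 17 × 29 = 26622.
Smallest N > 28 is LCM + 28 = 26622 + 28 = 26650.

26650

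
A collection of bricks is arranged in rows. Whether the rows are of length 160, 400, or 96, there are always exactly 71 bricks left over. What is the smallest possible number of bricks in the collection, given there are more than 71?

2471

N − 71 must be a common multiple of 160, 400, and 96.
160 = 2^5 × 5
400 = 2^4 × 5^2
96 = 2^5 × 3
LCM(160, 400, 96) = 2^5 × 3 × 5^2 = 2400.
Smallest N > 71 is LCM + 71 = 2400 + 71 = 2471.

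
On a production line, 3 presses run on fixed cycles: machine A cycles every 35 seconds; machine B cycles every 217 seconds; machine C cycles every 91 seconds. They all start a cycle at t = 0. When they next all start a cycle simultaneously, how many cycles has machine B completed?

They are all back at their starting positions together after one LCM of the periods.
35 = 5 × 7
217 = 7 × 31
91 = 7 × 13
LCM(35, 217, 91) = 5 × 7 × 13 × 31 = 14105.
Cycles for period 217: 14105 / 217 = 65.

65 cycles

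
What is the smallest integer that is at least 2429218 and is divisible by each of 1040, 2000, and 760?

The integer must be a common multiple of 1040, 2000, and 760, so a multiple of their LCM.
1040 = 2^4 × 5 × 13
2000 = 2^4 × 5^3
760 = 2^3 × 5 × 19
LCM(1040, 2000, 760) = 2^4 × 5^3 × 13 × 19 = 494000.
Smallest multiple of 494000 that is ≥ 2429218: ⌈2429218/494000⌉ × 494000 = 5 × 494000 = 2470000.

2470000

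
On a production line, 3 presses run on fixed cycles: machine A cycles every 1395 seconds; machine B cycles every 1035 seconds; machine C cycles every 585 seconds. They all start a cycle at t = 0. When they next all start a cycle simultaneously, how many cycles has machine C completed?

All finish a whole number of cycles simultaneously at t = LCM of the periods.
1395 = 3^2 × 5 × 31
1035 = 3^2 × 5 × 23
585 = 3^2 × 5 × 13
LCM(1395, 1035, 585) = 3^2 × 5 × 13 × 23 × 31 = 417105.
Cycles for period 585: 417105 / 585 = 713.

713 cycles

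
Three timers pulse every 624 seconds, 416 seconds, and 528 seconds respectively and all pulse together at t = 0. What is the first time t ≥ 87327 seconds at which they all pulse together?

Joint pulses occur at multiples of LCM(624, 416, 528).
624 = 2^4 × 3 × 13
416 = 2^5 × 13
528 = 2^4 × 3 × 11
LCM(624, 416, 528) = 2^5 × 3 × 11 × 13 = 13728.
Smallest multiple of 13728 that is ≥ 87327: ⌈87327/13728⌉ × 13728 = 7 × 13728 = 96096.

96096 seconds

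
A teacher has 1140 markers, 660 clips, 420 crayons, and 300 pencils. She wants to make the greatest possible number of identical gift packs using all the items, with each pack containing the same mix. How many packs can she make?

The pack count must divide each quantity, so the greatest is gcd(1140, 660, 420, 300).
1140 = 2^2 × 3 × 5 × 19
660 = 2^2 × 3 × 5 × 11
420 = 2^2 × 3 × 5 × 7
300 = 2^2 × 3 × 5^2
gcd(1140, 660, 420, 300) = 2^2 × 3 × 5 = 60.

60 packs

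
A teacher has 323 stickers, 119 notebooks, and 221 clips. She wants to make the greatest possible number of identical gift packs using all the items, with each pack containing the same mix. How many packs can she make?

The pack count must divide each quantity, so the greatest is gcd(323, 119, 221).
323 = 17 × 19
119 = 7 × 17
221 = 13 × 17
gcd(323, 119, 221) = 17.

17 packs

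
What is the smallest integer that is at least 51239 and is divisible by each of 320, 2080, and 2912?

58240

The integer must be a common multiple of 320, 2080, and 2912, so a multiple of their LCM.
320 = 2^6 × 5
2080 = 2^5 × 5 × 13
2912 = 2^5 × 7 × 13
LCM(320, 2080, 2912) = 2^6 × 5 × 7 × 13 = 29120.
Smallest multiple of 29120 that is ≥ 51239: ⌈51239/29120⌉ × 29120 = 2 × 29120 = 58240.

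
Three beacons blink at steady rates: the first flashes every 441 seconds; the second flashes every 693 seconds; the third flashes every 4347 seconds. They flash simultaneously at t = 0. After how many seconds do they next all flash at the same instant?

334719 seconds

We need the least common multiple of the intervals.
441 = 3^2 × 7^2
693 = 3^2 × 7 × 11
4347 = 3^3 × 7 × 23
LCM(441, 693, 4347) = 3^3 × 7^2 × 11 × 23 = 334719.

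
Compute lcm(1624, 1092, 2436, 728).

1624 = 2^3 × 7 × 29
1092 = 2^2 × 3 × 7 × 13
2436 = 2^2 × 3 × 7 × 29
728 = 2^3 × 7 × 13
LCM(1624, 1092, 2436, 728) = 2^3 × 3 × 7 × 13 × 29 = 63336.

63336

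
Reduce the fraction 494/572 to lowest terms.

494 = 2 × 13 × 19
572 = 2^2 × 11 × 13
gcd(494, 572) = 2 × 13 = 26.
Divide numerator and denominator by 26: 494/572 = 19/22.

19/22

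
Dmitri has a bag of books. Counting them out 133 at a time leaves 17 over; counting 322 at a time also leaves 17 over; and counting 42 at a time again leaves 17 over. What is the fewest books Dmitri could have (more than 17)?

N − 17 must be a common multiple of 133, 322, and 42.
133 = 7 × 19
322 = 2 × 7 × 23
42 = 2 × 3 × 7
LCM(133, 322, 42) = 2 × 3 × 7 × 19 × 23 = 18354.
Smallest N > 17 is LCM + 17 = 18354 + 17 = 18371.

18371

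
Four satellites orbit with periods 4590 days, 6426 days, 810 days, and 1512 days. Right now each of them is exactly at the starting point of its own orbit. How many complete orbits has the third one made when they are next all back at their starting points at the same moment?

476 orbits

They are all back at their starting positions together after one LCM of the periods.
4590 = 2 × 3^3 × 5 × 17
6426 = 2 × 3^3 × 7 × 17
810 = 2 × 3^4 × 5
1512 = 2^3 × 3^3 × 7
LCM(4590, 6426, 810, 1512) = 2^3 × 3^4 × 5 × 7 × 17 = 385560.
Orbits for period 810: 385560 / 810 = 476.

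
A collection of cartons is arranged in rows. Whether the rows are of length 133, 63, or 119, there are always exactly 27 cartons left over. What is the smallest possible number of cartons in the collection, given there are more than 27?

20376

N − 27 must be a common multiple of 133, 63, and 119.
133 = 7 × 19
63 = 3^2 × 7
119 = 7 × 17
LCM(133, 63, 119) = 3^2 × 7 × 17 × 19 = 20349.
Smallest N > 27 is LCM + 27 = 20349 + 27 = 20376.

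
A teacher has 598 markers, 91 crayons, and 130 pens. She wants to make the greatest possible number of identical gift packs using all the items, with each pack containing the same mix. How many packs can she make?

The pack count must divide each quantity, so the greatest is gcd(598, 91, 130).
598 = 2 × 13 × 23
91 = 7 × 13
130 = 2 × 5 × 13
gcd(598, 91, 130) = 13.

13 packs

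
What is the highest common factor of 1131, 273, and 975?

39

1131 = 3 × 13 × 29
273 = 3 × 7 × 13
975 = 3 × 5^2 × 13
gcd(1131, 273, 975) = 3 × 13 = 39.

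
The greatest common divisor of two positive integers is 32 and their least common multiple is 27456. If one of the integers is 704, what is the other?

For two integers, gcd × lcm = product, so the other is (32 × 27456) / 704 = 878592 / 704 = 1248.

1248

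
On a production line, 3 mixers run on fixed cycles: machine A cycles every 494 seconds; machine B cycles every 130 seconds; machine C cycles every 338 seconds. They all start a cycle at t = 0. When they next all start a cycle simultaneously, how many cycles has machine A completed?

65 cycles

They are all back at their starting positions together after one LCM of the periods.
494 = 2 × 13 × 19
130 = 2 × 5 × 13
338 = 2 × 13^2
LCM(494, 130, 338) = 2 × 5 × 13^2 × 19 = 32110.
Cycles for period 494: 32110 / 494 = 65.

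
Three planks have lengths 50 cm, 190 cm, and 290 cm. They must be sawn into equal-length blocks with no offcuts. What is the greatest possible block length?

10 cm

The block length must divide every plank, so the greatest is gcd(50, 190, 290).
50 = 2 × 5^2
190 = 2 × 5 × 19
290 = 2 × 5 × 29
gcd(50, 190, 290) = 2 × 5 = 10.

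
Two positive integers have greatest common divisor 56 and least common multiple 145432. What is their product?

For any two positive integers, gcd × lcm = product = 56 × 145432 = 8144192.

8144192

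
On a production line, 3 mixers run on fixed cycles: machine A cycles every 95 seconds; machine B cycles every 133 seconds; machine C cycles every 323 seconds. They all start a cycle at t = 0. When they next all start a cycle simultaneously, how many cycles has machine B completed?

The first common completion time is the LCM of the periods.
95 = 5 × 19
133 = 7 × 19
323 = 17 × 19
LCM(95, 133, 323) = 5 × 7 × 17 × 19 = 11305.
Cycles for period 133: 11305 / 133 = 85.

85 cycles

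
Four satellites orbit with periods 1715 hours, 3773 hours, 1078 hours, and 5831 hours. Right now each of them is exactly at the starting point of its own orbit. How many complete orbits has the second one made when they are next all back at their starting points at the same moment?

170 orbits

The first common completion time is the LCM of the periods.
1715 = 5 × 7^3
3773 = 7^3 × 11
1078 = 2 × 7^2 × 11
5831 = 7^3 × 17
LCM(1715, 3773, 1078, 5831) = 2 × 5 × 7^3 × 11 × 17 = 641410.
Orbits for period 3773: 641410 / 3773 = 170.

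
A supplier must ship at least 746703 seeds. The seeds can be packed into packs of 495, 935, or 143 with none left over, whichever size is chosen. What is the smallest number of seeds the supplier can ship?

765765

The number of seeds must be a common multiple of 495, 935, and 143, so a multiple of their LCM.
495 = 3^2 × 5 × 11
935 = 5 × 11 × 17
143 = 11 × 13
LCM(495, 935, 143) = 3^2 × 5 × 11 × 13 × 17 = 109395.
Smallest multiple of 109395 that is ≥ 746703: ⌈746703/109395⌉ × 109395 = 7 × 109395 = 765765.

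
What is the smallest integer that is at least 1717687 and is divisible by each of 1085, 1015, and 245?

1762040

The integer must be a common multiple of 1085, 1015, and 245, so a multiple of their LCM.
1085 = 5 × 7 × 31
1015 = 5 × 7 × 29
245 = 5 × 7^2
LCM(1085, 1015, 245) = 5 × 7^2 × 29 × 31 = 220255.
Smallest multiple of 220255 that is ≥ 1717687: ⌈1717687/220255⌉ × 220255 = 8 × 220255 = 1762040.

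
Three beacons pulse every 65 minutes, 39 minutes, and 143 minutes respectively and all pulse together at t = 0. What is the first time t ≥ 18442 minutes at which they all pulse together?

Joint pulses occur at multiples of LCM(65, 39, 143).
65 = 5 × 13
39 = 3 × 13
143 = 11 × 13
LCM(65, 39, 143) = 3 × 5 × 11 × 13 = 2145.
Smallest multiple of 2145 that is ≥ 18442: ⌈18442/2145⌉ × 2145 = 9 × 2145 = 19305.

19305 minutes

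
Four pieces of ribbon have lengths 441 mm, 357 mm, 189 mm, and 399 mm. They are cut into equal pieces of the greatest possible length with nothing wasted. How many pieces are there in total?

Piece length = gcd(441, 357, 189, 399).
441 = 3^2 × 7^2
357 = 3 × 7 × 17
189 = 3^3 × 7
399 = 3 × 7 × 19
gcd(441, 357, 189, 399) = 3 × 7 = 21.
Total pieces = 441/21 + 357/21 + 189/21 + 399/21 = 21 + 17 + 9 + 19 = 66.

66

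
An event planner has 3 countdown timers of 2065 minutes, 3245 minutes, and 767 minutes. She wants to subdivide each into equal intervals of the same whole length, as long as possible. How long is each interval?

59 minutes

The interval must divide each timer length; the longest such is the gcd.
2065 = 5 × 7 × 59
3245 = 5 × 11 × 59
767 = 13 × 59
gcd(2065, 3245, 767) = 59.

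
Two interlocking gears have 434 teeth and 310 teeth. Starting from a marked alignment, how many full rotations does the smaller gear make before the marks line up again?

7 rotations

They are all back at their starting positions together after one LCM of the periods.
434 = 2 × 7 × 31
310 = 2 × 5 × 31
LCM(434, 310) = 2 × 5 × 7 × 31 = 2170.
Rotations for period 310: 2170 / 310 = 7.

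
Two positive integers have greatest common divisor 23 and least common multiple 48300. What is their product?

For any two positive integers, gcd × lcm = product = 23 × 48300 = 1110900.

1110900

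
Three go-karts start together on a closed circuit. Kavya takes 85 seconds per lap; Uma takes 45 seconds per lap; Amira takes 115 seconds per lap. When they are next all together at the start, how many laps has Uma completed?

391 laps

All finish a whole number of cycles simultaneously at t = LCM of the periods.
85 = 5 × 17
45 = 3^2 × 5
115 = 5 × 23
LCM(85, 45, 115) = 3^2 × 5 × 17 × 23 = 17595.
Laps for period 45: 17595 / 45 = 391.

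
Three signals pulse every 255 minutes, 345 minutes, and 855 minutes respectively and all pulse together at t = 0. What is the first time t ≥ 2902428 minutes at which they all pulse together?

Joint pulses occur at multiples of LCM(255, 345, 855).
255 = 3 × 5 × 17
345 = 3 × 5 × 23
855 = 3^2 × 5 × 19
LCM(255, 345, 855) = 3^2 × 5 × 17 × 19 × 23 = 334305.
Smallest multiple of 334305 that is ≥ 2902428: ⌈2902428/334305⌉ × 334305 = 9 × 334305 = 3008745.

3008745 minutes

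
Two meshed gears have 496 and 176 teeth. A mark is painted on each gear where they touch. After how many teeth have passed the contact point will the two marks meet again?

They coincide at every common multiple of the periods; the first is the LCM.
496 = 2^4 × 31
176 = 2^4 × 11
LCM(496, 176) = 2^4 × 11 × 31 = 5456.

5456 teeth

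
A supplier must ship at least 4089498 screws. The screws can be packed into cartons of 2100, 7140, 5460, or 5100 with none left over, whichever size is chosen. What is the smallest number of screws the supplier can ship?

The number of screws must be a common multiple of 2100, 7140, 5460, and 5100, so a multiple of their LCM.
2100 = 2^2 × 3 × 5^2 × 7
7140 = 2^2 × 3 × 5 × 7 × 17
5460 = 2^2 × 3 × 5 × 7 × 13
5100 = 2^2 × 3 × 5^2 × 17
LCM(2100, 7140, 5460, 5100) = 2^2 × 3 × 5^2 × 7 × 13 × 17 = 464100.
Smallest multiple of 464100 that is ≥ 4089498: ⌈4089498/464100⌉ × 464100 = 9 × 464100 = 4176900.

4176900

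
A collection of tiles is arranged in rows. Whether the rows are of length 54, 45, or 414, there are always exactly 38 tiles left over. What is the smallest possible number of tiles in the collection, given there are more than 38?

N − 38 must be a common multiple of 54, 45, and 414.
54 = 2 × 3^3
45 = 3^2 × 5
414 = 2 × 3^2 × 23
LCM(54, 45, 414) = 2 × 3^3 × 5 × 23 = 6210.
Smallest N > 38 is LCM + 38 = 6210 + 38 = 6248.

6248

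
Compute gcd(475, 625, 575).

475 = 5^2 × 19
625 = 5^4
575 = 5^2 × 23
gcd(475, 625, 575) = 5^2 = 25.

25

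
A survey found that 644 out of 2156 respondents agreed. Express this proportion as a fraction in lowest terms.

644 = 2^2 × 7 × 23
2156 = 2^2 × 7^2 × 11
gcd(644, 2156) = 2^2 × 7 = 28.
Divide numerator and denominator by 28: 644/2156 = 23/77.

23/77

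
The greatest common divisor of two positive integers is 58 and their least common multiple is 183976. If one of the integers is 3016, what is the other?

For two integers, gcd × lcm = product, so the other is (58 × 183976) / 3016 = 10670608 / 3016 = 3538.

3538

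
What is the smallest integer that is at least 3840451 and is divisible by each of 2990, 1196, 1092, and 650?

The integer must be a common multiple of 2990, 1196, 1092, and 650, so a multiple of their LCM.
2990 = 2 × 5 × 13 × 23
1196 = 2^2 × 13 × 23
1092 = 2^2 × 3 × 7 × 13
650 = 2 × 5^2 × 13
LCM(2990, 1196, 1092, 650) = 2^2 × 3 × 5^2 × 7 × 13 × 23 = 627900.
Smallest multiple of 627900 that is ≥ 3840451: ⌈3840451/627900⌉ × 627900 = 7 × 627900 = 4395300.

4395300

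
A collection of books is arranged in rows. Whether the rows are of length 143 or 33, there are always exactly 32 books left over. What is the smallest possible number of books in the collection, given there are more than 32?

N − 32 must be a common multiple of 143 and 33.
143 = 11 × 13
33 = 3 × 11
LCM(143, 33) = 3 × 11 × 13 = 429.
Smallest N > 32 is LCM + 32 = 429 + 32 = 461.

461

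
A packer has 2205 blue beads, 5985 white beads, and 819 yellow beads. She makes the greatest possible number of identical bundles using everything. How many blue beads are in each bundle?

35

Number of bundles = gcd(2205, 5985, 819).
2205 = 3^2 × 5 × 7^2
5985 = 3^2 × 5 × 7 × 19
819 = 3^2 × 7 × 13
gcd(2205, 5985, 819) = 3^2 × 7 = 63.
blue beads per bundle = 2205 / 63 = 35.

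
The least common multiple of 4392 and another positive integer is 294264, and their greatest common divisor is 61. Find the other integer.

gcd × lcm = product of the two integers, so the other integer is (61 × 294264) / 4392 = 4087.

4087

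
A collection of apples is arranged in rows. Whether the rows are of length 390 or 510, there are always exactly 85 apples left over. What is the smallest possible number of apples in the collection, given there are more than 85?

6715

N − 85 must be a common multiple of 390 and 510.
390 = 2 × 3 × 5 × 13
510 = 2 × 3 × 5 × 17
LCM(390, 510) = 2 × 3 × 5 × 13 × 17 = 6630.
Smallest N > 85 is LCM + 85 = 6630 + 85 = 6715.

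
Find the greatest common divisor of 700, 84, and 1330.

14

700 = 2^2 × 5^2 × 7
84 = 2^2 × 3 × 7
1330 = 2 × 5 × 7 × 19
gcd(700, 84, 1330) = 2 × 7 = 14.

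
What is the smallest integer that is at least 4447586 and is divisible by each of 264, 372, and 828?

The integer must be a common multiple of 264, 372, and 828, so a multiple of their LCM.
264 = 2^3 × 3 × 11
372 = 2^2 × 3 × 31
828 = 2^2 × 3^2 × 23
LCM(264, 372, 828) = 2^3 × 3^2 × 11 × 23 × 31 = 564696.
Smallest multiple of 564696 that is ≥ 4447586: ⌈4447586/564696⌉ × 564696 = 8 × 564696 = 4517568.

4517568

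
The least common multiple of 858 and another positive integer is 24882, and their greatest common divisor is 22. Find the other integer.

gcd × lcm = product of the two integers, so the other integer is (22 × 24882) / 858 = 638.

638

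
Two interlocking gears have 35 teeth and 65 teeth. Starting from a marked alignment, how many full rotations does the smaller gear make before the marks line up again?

The first common completion time is the LCM of the periods.
35 = 5 × 7
65 = 5 × 13
LCM(35, 65) = 5 × 7 × 13 = 455.
Rotations for period 35: 455 / 35 = 13.

13 rotations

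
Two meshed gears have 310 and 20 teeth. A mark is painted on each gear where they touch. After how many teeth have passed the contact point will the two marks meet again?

620 teeth

We need the least common multiple of the intervals.
310 = 2 × 5 × 31
20 = 2^2 × 5
LCM(310, 20) = 2^2 × 5 × 31 = 620.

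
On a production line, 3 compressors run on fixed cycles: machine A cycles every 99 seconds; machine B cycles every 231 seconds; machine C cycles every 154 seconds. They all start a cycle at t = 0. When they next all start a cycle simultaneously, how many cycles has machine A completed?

14 cycles

The first common completion time is the LCM of the periods.
99 = 3^2 × 11
231 = 3 × 7 × 11
154 = 2 × 7 × 11
LCM(99, 231, 154) = 2 × 3^2 × 7 × 11 = 1386.
Cycles for period 99: 1386 / 99 = 14.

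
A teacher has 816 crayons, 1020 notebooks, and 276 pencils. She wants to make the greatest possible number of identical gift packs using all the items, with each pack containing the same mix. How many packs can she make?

The pack count must divide each quantity, so the greatest is gcd(816, 1020, 276).
816 = 2^4 × 3 × 17
1020 = 2^2 × 3 × 5 × 17
276 = 2^2 × 3 × 23
gcd(816, 1020, 276) = 2^2 × 3 = 12.

12 packs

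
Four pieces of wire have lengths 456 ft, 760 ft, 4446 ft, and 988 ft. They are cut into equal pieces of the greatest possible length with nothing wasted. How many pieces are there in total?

Piece length = gcd(456, 760, 4446, 988).
456 = 2^3 × 3 × 19
760 = 2^3 × 5 × 19
4446 = 2 × 3^2 × 13 × 19
988 = 2^2 × 13 × 19
gcd(456, 760, 4446, 988) = 2 × 19 = 38.
Total pieces = 456/38 + 760/38 + 4446/38 + 988/38 = 12 + 20 + 117 + 26 = 175.

175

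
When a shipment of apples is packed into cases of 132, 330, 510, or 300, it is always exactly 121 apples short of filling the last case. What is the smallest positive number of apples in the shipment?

55979

Being 121 short of a full case of size k means N ≡ −121 (mod k), i.e. N + 121 is a multiple of each size.
132 = 2^2 × 3 × 11
330 = 2 × 3 × 5 × 11
510 = 2 × 3 × 5 × 17
300 = 2^2 × 3 × 5^2
LCM(132, 330, 510, 300) = 2^2 × 3 × 5^2 × 11 × 17 = 56100.
Smallest positive N is 56100 − 121 = 55979.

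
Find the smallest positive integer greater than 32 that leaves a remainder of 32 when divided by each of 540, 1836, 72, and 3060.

N − 32 must be a common multiple of 540, 1836, 72, and 3060.
540 = 2^2 × 3^3 × 5
1836 = 2^2 × 3^3 × 17
72 = 2^3 × 3^2
3060 = 2^2 × 3^2 × 5 × 17
LCM(540, 1836, 72, 3060) = 2^3 × 3^3 × 5 × 17 = 18360.
Smallest N > 32 is LCM + 32 = 18360 + 32 = 18392.

18392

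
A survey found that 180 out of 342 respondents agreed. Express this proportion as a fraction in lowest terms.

10/19

180 = 2^2 × 3^2 × 5
342 = 2 × 3^2 × 19
gcd(180, 342) = 2 × 3^2 = 18.
Divide numerator and denominator by 18: 180/342 = 10/19.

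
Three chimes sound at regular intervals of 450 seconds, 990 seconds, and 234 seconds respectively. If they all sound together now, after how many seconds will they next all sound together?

64350 seconds

We need the least common multiple of the intervals.
450 = 2 × 3^2 × 5^2
990 = 2 × 3^2 × 5 × 11
234 = 2 × 3^2 × 13
LCM(450, 990, 234) = 2 × 3^2 × 5^2 × 11 × 13 = 64350.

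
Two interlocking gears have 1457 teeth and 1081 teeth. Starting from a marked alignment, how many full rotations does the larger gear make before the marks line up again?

They are all back at their starting positions together after one LCM of the periods.
1457 = 31 × 47
1081 = 23 × 47
LCM(1457, 1081) = 23 × 31 × 47 = 33511.
Rotations for period 1457: 33511 / 1457 = 23.

23 rotations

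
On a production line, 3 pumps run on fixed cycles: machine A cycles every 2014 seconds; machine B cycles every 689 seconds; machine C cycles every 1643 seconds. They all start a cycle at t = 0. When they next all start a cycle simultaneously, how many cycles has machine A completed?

403 cycles

They are all back at their starting positions together after one LCM of the periods.
2014 = 2 × 19 × 53
689 = 13 × 53
1643 = 31 × 53
LCM(2014, 689, 1643) = 2 × 13 × 19 × 31 × 53 = 811642.
Cycles for period 2014: 811642 / 2014 = 403.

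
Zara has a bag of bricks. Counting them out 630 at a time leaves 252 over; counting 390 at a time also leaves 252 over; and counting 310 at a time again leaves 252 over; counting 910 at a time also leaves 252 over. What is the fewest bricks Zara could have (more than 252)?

254142

N − 252 must be a common multiple of 630, 390, 310, and 910.
630 = 2 × 3^2 × 5 × 7
390 = 2 × 3 × 5 × 13
310 = 2 × 5 × 31
910 = 2 × 5 × 7 × 13
LCM(630, 390, 310, 910) = 2 × 3^2 × 5 × 7 × 13 × 31 = 253890.
Smallest N > 252 is LCM + 252 = 253890 + 252 = 254142.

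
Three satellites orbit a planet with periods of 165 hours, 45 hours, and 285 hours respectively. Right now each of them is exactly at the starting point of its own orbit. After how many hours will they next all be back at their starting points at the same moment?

9405 hours

They coincide at every common multiple of the periods; the first is the LCM.
165 = 3 × 5 × 11
45 = 3^2 × 5
285 = 3 × 5 × 19
LCM(165, 45, 285) = 3^2 × 5 × 11 × 19 = 9405.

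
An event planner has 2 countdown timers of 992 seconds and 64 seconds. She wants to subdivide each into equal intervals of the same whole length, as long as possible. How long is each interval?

The interval must divide each timer length; the longest such is the gcd.
992 = 2^5 × 31
64 = 2^6
gcd(992, 64) = 2^5 = 32.

32 seconds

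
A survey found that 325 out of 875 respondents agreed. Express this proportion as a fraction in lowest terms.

13/35

325 = 5^2 × 13
875 = 5^3 × 7
gcd(325, 875) = 5^2 = 25.
Divide numerator and denominator by 25: 325/875 = 13/35.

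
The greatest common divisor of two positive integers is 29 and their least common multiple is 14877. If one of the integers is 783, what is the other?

551

For two integers, gcd × lcm = product, so the other is (29 × 14877) / 783 = 431433 / 783 = 551.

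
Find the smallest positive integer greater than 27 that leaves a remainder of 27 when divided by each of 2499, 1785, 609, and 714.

724737

N − 27 must be a common multiple of 2499, 1785, 609, and 714.
2499 = 3 × 7^2 × 17
1785 = 3 × 5 × 7 × 17
609 = 3 × 7 × 29
714 = 2 × 3 × 7 × 17
LCM(2499, 1785, 609, 714) = 2 × 3 × 5 × 7^2 × 17 × 29 = 724710.
Smallest N > 27 is LCM + 27 = 724710 + 27 = 724737.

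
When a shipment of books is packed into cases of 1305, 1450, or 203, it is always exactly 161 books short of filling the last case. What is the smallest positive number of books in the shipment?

Being 161 short of a full case of size k means N ≡ −161 (mod k), i.e. N + 161 is a multiple of each size.
1305 = 3^2 × 5 × 29
1450 = 2 × 5^2 × 29
203 = 7 × 29
LCM(1305, 1450, 203) = 2 × 3^2 × 5^2 × 7 × 29 = 91350.
Smallest positive N is 91350 − 161 = 91189.

91189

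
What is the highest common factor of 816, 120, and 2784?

24

816 = 2^4 × 3 × 17
120 = 2^3 × 3 × 5
2784 = 2^5 × 3 × 29
gcd(816, 120, 2784) = 2^3 × 3 = 24.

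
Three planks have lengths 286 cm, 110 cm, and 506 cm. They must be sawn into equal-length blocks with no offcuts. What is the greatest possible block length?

This is the greatest common divisor of 286, 110, and 506.
286 = 2 × 11 × 13
110 = 2 × 5 × 11
506 = 2 × 11 × 23
gcd(286, 110, 506) = 2 × 11 = 22.

22 cm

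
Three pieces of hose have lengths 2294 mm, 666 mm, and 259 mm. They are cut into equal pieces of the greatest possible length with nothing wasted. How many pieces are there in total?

87

Piece length = gcd(2294, 666, 259).
2294 = 2 × 31 × 37
666 = 2 × 3^2 × 37
259 = 7 × 37
gcd(2294, 666, 259) = 37.
Total pieces = 2294/37 + 666/37 + 259/37 = 62 + 18 + 7 = 87.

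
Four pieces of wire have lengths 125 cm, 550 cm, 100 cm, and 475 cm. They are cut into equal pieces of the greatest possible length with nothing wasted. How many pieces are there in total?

50

Piece length = gcd(125, 550, 100, 475).
125 = 5^3
550 = 2 × 5^2 × 11
100 = 2^2 × 5^2
475 = 5^2 × 19
gcd(125, 550, 100, 475) = 5^2 = 25.
Total pieces = 125/25 + 550/25 + 100/25 + 475/25 = 5 + 22 + 4 + 19 = 50.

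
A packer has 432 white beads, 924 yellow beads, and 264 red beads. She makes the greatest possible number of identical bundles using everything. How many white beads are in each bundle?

36

Number of bundles = gcd(432, 924, 264).
432 = 2^4 × 3^3
924 = 2^2 × 3 × 7 × 11
264 = 2^3 × 3 × 11
gcd(432, 924, 264) = 2^2 × 3 = 12.
white beads per bundle = 432 / 12 = 36.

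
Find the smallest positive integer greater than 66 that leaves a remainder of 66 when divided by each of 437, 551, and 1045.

N − 66 must be a common multiple of 437, 551, and 1045.
437 = 19 × 23
551 = 19 × 29
1045 = 5 × 11 × 19
LCM(437, 551, 1045) = 5 × 11 × 19 × 23 × 29 = 697015.
Smallest N > 66 is LCM + 66 = 697015 + 66 = 697081.

697081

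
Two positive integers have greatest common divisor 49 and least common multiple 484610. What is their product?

23745890

For any two positive integers, gcd × lcm = product = 49 × 484610 = 23745890.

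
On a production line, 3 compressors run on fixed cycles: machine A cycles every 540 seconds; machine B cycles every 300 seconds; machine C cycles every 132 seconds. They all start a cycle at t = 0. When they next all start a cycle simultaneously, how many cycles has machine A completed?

The first common completion time is the LCM of the periods.
540 = 2^2 × 3^3 × 5
300 = 2^2 × 3 × 5^2
132 = 2^2 × 3 × 11
LCM(540, 300, 132) = 2^2 × 3^3 × 5^2 × 11 = 29700.
Cycles for period 540: 29700 / 540 = 55.

55 cycles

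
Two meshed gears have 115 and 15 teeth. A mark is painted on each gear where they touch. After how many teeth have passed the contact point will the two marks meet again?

They coincide at every common multiple of the periods; the first is the LCM.
115 = 5 × 23
15 = 3 × 5
LCM(115, 15) = 3 × 5 × 23 = 345.

345 teeth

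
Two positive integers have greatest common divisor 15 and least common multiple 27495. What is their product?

412425

For any two positive integers, gcd × lcm = product = 15 × 27495 = 412425.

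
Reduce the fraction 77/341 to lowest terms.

77 = 7 × 11
341 = 11 × 31
gcd(77, 341) = 11.
Divide numerator and denominator by 11: 77/341 = 7/31.

7/31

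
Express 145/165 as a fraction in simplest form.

29/33

145 = 5 × 29
165 = 3 × 5 × 11
gcd(145, 165) = 5.
Divide numerator and denominator by 5: 145/165 = 29/33.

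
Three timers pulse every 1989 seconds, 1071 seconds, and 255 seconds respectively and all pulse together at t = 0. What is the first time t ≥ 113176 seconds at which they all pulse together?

139230 seconds

Joint pulses occur at multiples of LCM(1989, 1071, 255).
1989 = 3^2 × 13 × 17
1071 = 3^2 × 7 × 17
255 = 3 × 5 × 17
LCM(1989, 1071, 255) = 3^2 × 5 × 7 × 13 × 17 = 69615.
Smallest multiple of 69615 that is ≥ 113176: ⌈113176/69615⌉ × 69615 = 2 × 69615 = 139230.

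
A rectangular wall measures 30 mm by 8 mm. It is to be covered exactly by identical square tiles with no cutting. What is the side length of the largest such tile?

2 mm

The tile side must divide both 30 and 8, so the largest is their gcd.
30 = 2 × 3 × 5
8 = 2^3
gcd(30, 8) = 2.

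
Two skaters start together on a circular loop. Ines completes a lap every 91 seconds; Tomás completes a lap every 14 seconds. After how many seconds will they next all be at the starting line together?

182 seconds

We need the least common multiple of the intervals.
91 = 7 × 13
14 = 2 × 7
LCM(91, 14) = 2 × 7 × 13 = 182.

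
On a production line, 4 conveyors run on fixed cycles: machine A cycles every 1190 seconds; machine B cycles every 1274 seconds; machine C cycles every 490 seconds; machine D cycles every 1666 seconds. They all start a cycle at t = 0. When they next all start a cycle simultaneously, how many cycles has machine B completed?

85 cycles

They are all back at their starting positions together after one LCM of the periods.
1190 = 2 × 5 × 7 × 17
1274 = 2 × 7^2 × 13
490 = 2 × 5 × 7^2
1666 = 2 × 7^2 × 17
LCM(1190, 1274, 490, 1666) = 2 × 5 × 7^2 × 13 × 17 = 108290.
Cycles for period 1274: 108290 / 1274 = 85.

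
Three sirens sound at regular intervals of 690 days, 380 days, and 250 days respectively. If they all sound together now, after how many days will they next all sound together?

655500 days

We need the least common multiple of the intervals.
690 = 2 × 3 × 5 × 23
380 = 2^2 × 5 × 19
250 = 2 × 5^3
LCM(690, 380, 250) = 2^2 × 3 × 5^3 × 19 × 23 = 655500.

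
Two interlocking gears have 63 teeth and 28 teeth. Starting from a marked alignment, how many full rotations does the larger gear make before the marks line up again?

All finish a whole number of cycles simultaneously at t = LCM of the periods.
63 = 3^2 × 7
28 = 2^2 × 7
LCM(63, 28) = 2^2 × 3^2 × 7 = 252.
Rotations for period 63: 252 / 63 = 4.

4 rotations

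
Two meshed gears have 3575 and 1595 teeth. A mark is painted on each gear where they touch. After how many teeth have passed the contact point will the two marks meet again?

They coincide at every common multiple of the periods; the first is the LCM.
3575 = 5^2 × 11 × 13
1595 = 5 × 11 × 29
LCM(3575, 1595) = 5^2 × 11 × 13 × 29 = 103675.

103675 teeth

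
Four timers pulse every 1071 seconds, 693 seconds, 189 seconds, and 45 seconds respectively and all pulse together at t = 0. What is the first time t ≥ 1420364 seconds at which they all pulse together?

1590435 seconds

Joint pulses occur at multiples of LCM(1071, 693, 189, 45).
1071 = 3^2 × 7 × 17
693 = 3^2 × 7 × 11
189 = 3^3 × 7
45 = 3^2 × 5
LCM(1071, 693, 189, 45) = 3^3 × 5 × 7 × 11 × 17 = 176715.
Smallest multiple of 176715 that is ≥ 1420364: ⌈1420364/176715⌉ × 176715 = 9 × 176715 = 1590435.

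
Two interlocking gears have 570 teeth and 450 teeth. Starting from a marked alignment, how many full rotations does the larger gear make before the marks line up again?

All finish a whole number of cycles simultaneously at t = LCM of the periods.
570 = 2 × 3 × 5 × 19
450 = 2 × 3^2 × 5^2
LCM(570, 450) = 2 × 3^2 × 5^2 × 19 = 8550.
Rotations for period 570: 8550 / 570 = 15.

15 rotations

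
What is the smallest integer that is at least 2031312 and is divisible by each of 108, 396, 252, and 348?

The integer must be a common multiple of 108, 396, 252, and 348, so a multiple of their LCM.
108 = 2^2 × 3^3
396 = 2^2 × 3^2 × 11
252 = 2^2 × 3^2 × 7
348 = 2^2 × 3 × 29
LCM(108, 396, 252, 348) = 2^2 × 3^3 × 7 × 11 × 29 = 241164.
Smallest multiple of 241164 that is ≥ 2031312: ⌈2031312/241164⌉ × 241164 = 9 × 241164 = 2170476.

2170476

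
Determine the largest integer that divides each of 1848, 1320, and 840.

1848 = 2^3 × 3 × 7 × 11
1320 = 2^3 × 3 × 5 × 11
840 = 2^3 × 3 × 5 × 7
gcd(1848, 1320, 840) = 2^3 × 3 = 24.

24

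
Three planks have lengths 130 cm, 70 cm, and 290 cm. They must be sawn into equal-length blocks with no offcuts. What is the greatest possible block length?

This is the greatest common divisor of 130, 70, and 290.
130 = 2 × 5 × 13
70 = 2 × 5 × 7
290 = 2 × 5 × 29
gcd(130, 70, 290) = 2 × 5 = 10.

10 cm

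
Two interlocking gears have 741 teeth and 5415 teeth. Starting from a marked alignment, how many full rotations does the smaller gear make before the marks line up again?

95 rotations

All finish a whole number of cycles simultaneously at t = LCM of the periods.
741 = 3 × 13 × 19
5415 = 3 × 5 × 19^2
LCM(741, 5415) = 3 × 5 × 13 × 19^2 = 70395.
Rotations for period 741: 70395 / 741 = 95.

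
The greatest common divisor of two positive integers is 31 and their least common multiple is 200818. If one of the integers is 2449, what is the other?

2542

For two integers, gcd × lcm = product, so the other is (31 × 200818) / 2449 = 6225358 / 2449 = 2542.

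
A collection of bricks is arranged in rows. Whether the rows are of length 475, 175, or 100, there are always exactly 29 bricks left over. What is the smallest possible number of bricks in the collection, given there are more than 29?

13329

N − 29 must be a common multiple of 475, 175, and 100.
475 = 5^2 × 19
175 = 5^2 × 7
100 = 2^2 × 5^2
LCM(475, 175, 100) = 2^2 × 5^2 × 7 × 19 = 13300.
Smallest N > 29 is LCM + 29 = 13300 + 29 = 13329.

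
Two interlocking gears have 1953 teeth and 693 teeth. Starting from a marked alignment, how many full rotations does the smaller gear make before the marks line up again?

31 rotations

All finish a whole number of cycles simultaneously at t = LCM of the periods.
1953 = 3^2 × 7 × 31
693 = 3^2 × 7 × 11
LCM(1953, 693) = 3^2 × 7 × 11 × 31 = 21483.
Rotations for period 693: 21483 / 693 = 31.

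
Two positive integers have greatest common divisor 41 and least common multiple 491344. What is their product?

20145104

For any two positive integers, gcd × lcm = product = 41 × 491344 = 20145104.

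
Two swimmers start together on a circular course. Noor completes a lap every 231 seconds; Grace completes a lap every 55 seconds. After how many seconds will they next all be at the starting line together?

1155 seconds

We need the least common multiple of the intervals.
231 = 3 × 7 × 11
55 = 5 × 11
LCM(231, 55) = 3 × 5 × 7 × 11 = 1155.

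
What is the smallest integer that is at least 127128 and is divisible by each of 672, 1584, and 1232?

The integer must be a common multiple of 672, 1584, and 1232, so a multiple of their LCM.
672 = 2^5 × 3 × 7
1584 = 2^4 × 3^2 × 11
1232 = 2^4 × 7 × 11
LCM(672, 1584, 1232) = 2^5 × 3^2 × 7 × 11 = 22176.
Smallest multiple of 22176 that is ≥ 127128: ⌈127128/22176⌉ × 22176 = 6 × 22176 = 133056.

133056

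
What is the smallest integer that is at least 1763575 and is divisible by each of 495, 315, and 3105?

The integer must be a common multiple of 495, 315, and 3105, so a multiple of their LCM.
495 = 3^2 × 5 × 11
315 = 3^2 × 5 × 7
3105 = 3^3 × 5 × 23
LCM(495, 315, 3105) = 3^3 × 5 × 7 × 11 × 23 = 239085.
Smallest multiple of 239085 that is ≥ 1763575: ⌈1763575/239085⌉ × 239085 = 8 × 239085 = 1912680.

1912680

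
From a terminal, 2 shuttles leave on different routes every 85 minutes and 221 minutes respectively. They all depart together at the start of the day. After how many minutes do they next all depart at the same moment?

1105 minutes

The first simultaneous occurrence is after LCM of the individual periods.
85 = 5 × 17
221 = 13 × 17
LCM(85, 221) = 5 × 13 × 17 = 1105.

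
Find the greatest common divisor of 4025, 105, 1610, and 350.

4025 = 5^2 × 7 × 23
105 = 3 × 5 × 7
1610 = 2 × 5 × 7 × 23
350 = 2 × 5^2 × 7
gcd(4025, 105, 1610, 350) = 5 × 7 = 35.

35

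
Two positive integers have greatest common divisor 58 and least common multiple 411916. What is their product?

For any two positive integers, gcd × lcm = product = 58 × 411916 = 23891128.

23891128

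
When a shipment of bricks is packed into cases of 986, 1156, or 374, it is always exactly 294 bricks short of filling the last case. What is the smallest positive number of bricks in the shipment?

368470

Being 294 short of a full case of size k means N ≡ −294 (mod k), i.e. N + 294 is a multiple of each size.
986 = 2 × 17 × 29
1156 = 2^2 × 17^2
374 = 2 × 11 × 17
LCM(986, 1156, 374) = 2^2 × 11 × 17^2 × 29 = 368764.
Smallest positive N is 368764 − 294 = 368470.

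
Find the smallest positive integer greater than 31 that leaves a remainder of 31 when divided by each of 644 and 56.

1319

N − 31 must be a common multiple of 644 and 56.
644 = 2^2 × 7 × 23
56 = 2^3 × 7
LCM(644, 56) = 2^3 × 7 × 23 = 1288.
Smallest N > 31 is LCM + 31 = 1288 + 31 = 1319.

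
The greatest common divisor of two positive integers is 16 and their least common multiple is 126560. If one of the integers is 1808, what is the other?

1120

For two integers, gcd × lcm = product, so the other is (16 × 126560) / 1808 = 2024960 / 1808 = 1120.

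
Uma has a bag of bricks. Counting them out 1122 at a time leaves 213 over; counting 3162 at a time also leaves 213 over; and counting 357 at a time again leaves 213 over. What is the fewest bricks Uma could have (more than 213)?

243687

N − 213 must be a common multiple of 1122, 3162, and 357.
1122 = 2 × 3 × 11 × 17
3162 = 2 × 3 × 17 × 31
357 = 3 × 7 × 17
LCM(1122, 3162, 357) = 2 × 3 × 7 × 11 × 17 × 31 = 243474.
Smallest N > 213 is LCM + 213 = 243474 + 213 = 243687.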